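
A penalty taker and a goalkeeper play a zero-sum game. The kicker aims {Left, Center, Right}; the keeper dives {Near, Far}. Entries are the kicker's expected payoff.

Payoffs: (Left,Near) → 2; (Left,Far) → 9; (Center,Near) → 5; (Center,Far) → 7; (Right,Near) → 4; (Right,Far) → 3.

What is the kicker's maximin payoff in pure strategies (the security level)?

5

Row minima: Left → 2, Center → 5, Right → 3.
The best of these is 5.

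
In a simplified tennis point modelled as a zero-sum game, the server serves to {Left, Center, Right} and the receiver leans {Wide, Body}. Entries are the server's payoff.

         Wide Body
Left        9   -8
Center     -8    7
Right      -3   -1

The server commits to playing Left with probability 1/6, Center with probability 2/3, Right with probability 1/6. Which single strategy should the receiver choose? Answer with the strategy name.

If the receiver plays Wide, the server's expected payoff is (1/6)·9 + (2/3)·(-8) + (1/6)·(-3) = -13/3.
If the receiver plays Body, the server's expected payoff is (1/6)·(-8) + (2/3)·7 + (1/6)·(-1) = 19/6.
The receiver minimizes the server's payoff; the smallest is -13/3, so the best response is Wide.

Wide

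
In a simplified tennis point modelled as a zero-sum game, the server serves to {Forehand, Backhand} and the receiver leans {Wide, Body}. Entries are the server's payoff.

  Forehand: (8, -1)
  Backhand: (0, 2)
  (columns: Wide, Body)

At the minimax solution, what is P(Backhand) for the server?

Row minima: Forehand → -1, Backhand → 0; maximin = 0.
Column maxima: Wide → 8, Body → 2; minimax = 2.
0 ≠ 2, so there is no saddle point; optimal play is mixed.
Let the server play Forehand with probability p. Expected payoff against Wide: 8p + 0(1−p) = 8p; against Body: (-1)p + 2(1−p) = −3p + 2.
Setting these equal: 8p = −3p + 2 ⇒ 11p = 2 ⇒ p = 2/11, and the value is (8)·(2/11) = 16/11.
For the receiver: with q = P(Wide), equating Forehand's and Backhand's payoffs gives 9q − 1 = −2q + 2 ⇒ q = 3/11.

9/11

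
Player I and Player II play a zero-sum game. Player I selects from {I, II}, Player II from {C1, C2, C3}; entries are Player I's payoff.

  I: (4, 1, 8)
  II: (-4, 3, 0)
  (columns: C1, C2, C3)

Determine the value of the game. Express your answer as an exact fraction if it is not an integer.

8/5

Row minima: I → 1, II → -4; maximin = 1.
Column maxima: C1 → 4, C2 → 3, C3 → 8; minimax = 3.
1 ≠ 3, so there is no saddle point; optimal play is mixed.
C3 is strictly dominated by C1 (it gives Player I strictly more in every row), so Player II never plays it.
On the remaining 2×2 (I, II vs C1, C2):
Let Player I play I with probability p. Expected payoff against C1: 4p + (-4)(1−p) = 8p − 4; against C2: 1p + 3(1−p) = −2p + 3.
Setting these equal: 8p − 4 = −2p + 3 ⇒ 10p = 7 ⇒ p = 7/10, and the value is (8)·(7/10) − 4 = 8/5.
For Player II: with q = P(C1), equating I's and II's payoffs gives 3q + 1 = −7q + 3 ⇒ q = 1/5.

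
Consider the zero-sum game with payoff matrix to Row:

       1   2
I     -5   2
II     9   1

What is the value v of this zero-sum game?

23/15

Row minima: I → -5, II → 1; maximin = 1.
Column maxima: 1 → 9, 2 → 2; minimax = 2.
1 ≠ 2, so there is no saddle point; optimal play is mixed.
Let Row play I with probability p. Expected payoff against 1: (-5)p + 9(1−p) = −14p + 9; against 2: 2p + 1(1−p) = p + 1.
Setting these equal: −14p + 9 = p + 1 ⇒ −15p = -8 ⇒ p = 8/15, and the value is (-14)·(8/15) + 9 = 23/15.
For Column: with q = P(1), equating I's and II's payoffs gives −7q + 2 = 8q + 1 ⇒ q = 1/15.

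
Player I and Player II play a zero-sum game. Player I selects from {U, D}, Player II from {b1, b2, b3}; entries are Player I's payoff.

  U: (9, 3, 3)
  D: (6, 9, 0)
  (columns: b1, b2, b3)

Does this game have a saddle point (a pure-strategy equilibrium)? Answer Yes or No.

Row minima: U → 3, D → 0; maximin = 3.
Column maxima: b1 → 9, b2 → 9, b3 → 3; minimax = 3.
maximin = minimax = 3, so a saddle point exists.

Yes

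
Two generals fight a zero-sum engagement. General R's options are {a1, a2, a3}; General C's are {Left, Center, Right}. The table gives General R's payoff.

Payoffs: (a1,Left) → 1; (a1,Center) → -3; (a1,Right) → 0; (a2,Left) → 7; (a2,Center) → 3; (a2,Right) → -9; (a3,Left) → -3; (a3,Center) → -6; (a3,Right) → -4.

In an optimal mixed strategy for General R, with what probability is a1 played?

4/5

Row minima: a1 → -3, a2 → -9, a3 → -6; maximin = -3.
Column maxima: Left → 7, Center → 3, Right → 0; minimax = 0.
-3 ≠ 0, so there is no saddle point; optimal play is mixed.
a3 is strictly dominated by a1, so General R never plays it.
Left is strictly dominated by Center (it gives General R strictly more in every row), so General C never plays it.
On the remaining 2×2 (a1, a2 vs Center, Right):
Let General R play a1 with probability p. Expected payoff against Center: (-3)p + 3(1−p) = −6p + 3; against Right: 0p + (-9)(1−p) = 9p − 9.
Setting these equal: −6p + 3 = 9p − 9 ⇒ −15p = -12 ⇒ p = 4/5, and the value is (-6)·(4/5) + 3 = -9/5.
For General C: with q = P(Center), equating a1's and a2's payoffs gives −3q = 12q − 9 ⇒ q = 3/5.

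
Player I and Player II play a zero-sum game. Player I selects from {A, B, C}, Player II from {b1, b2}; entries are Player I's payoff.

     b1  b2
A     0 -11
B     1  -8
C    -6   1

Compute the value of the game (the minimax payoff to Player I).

-47/16

Row minima: A → -11, B → -8, C → -6; maximin = -6.
Column maxima: b1 → 1, b2 → 1; minimax = 1.
-6 ≠ 1, so there is no saddle point; optimal play is mixed.
A is strictly dominated by B, so Player I never plays it.
On the remaining 2×2 (B, C vs b1, b2):
Let Player I play B with probability p. Expected payoff against b1: 1p + (-6)(1−p) = 7p − 6; against b2: (-8)p + 1(1−p) = −9p + 1.
Setting these equal: 7p − 6 = −9p + 1 ⇒ 16p = 7 ⇒ p = 7/16, and the value is (7)·(7/16) − 6 = -47/16.
For Player II: with q = P(b1), equating B's and C's payoffs gives 9q − 8 = −7q + 1 ⇒ q = 9/16.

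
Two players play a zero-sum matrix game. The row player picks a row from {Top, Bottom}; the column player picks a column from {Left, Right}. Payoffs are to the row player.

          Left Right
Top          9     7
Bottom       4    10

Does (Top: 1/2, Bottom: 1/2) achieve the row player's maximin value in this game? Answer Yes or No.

No

Against Left this mix gives (1/2)·9 + (1/2)·4 = 13/2.
Against Right this mix gives (1/2)·7 + (1/2)·10 = 17/2.
The column player will play Left, holding the row player to 13/2. Shifting weight toward the row that does better against Left would raise this floor (the equalizing mix achieves 31/4 against both Left and Right), so the proposed strategy is not optimal.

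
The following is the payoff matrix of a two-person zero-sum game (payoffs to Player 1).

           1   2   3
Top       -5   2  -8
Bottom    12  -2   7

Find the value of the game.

-2/19

Row minima: Top → -8, Bottom → -2; maximin = -2.
Column maxima: 1 → 12, 2 → 2, 3 → 7; minimax = 2.
-2 ≠ 2, so there is no saddle point; optimal play is mixed.
1 is strictly dominated by 3 (it gives Player 1 strictly more in every row), so Player 2 never plays it.
On the remaining 2×2 (Top, Bottom vs 2, 3):
Let Player 1 play Top with probability p. Expected payoff against 2: 2p + (-2)(1−p) = 4p − 2; against 3: (-8)p + 7(1−p) = −15p + 7.
Setting these equal: 4p − 2 = −15p + 7 ⇒ 19p = 9 ⇒ p = 9/19, and the value is (4)·(9/19) − 2 = -2/19.
For Player 2: with q = P(2), equating Top's and Bottom's payoffs gives 10q − 8 = −9q + 7 ⇒ q = 15/19.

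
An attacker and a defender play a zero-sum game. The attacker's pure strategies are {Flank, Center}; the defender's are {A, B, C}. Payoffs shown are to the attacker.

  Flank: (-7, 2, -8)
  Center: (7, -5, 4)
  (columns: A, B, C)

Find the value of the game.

Row minima: Flank → -8, Center → -5; maximin = -5.
Column maxima: A → 7, B → 2, C → 4; minimax = 2.
-5 ≠ 2, so there is no saddle point; optimal play is mixed.
A is strictly dominated by C (it gives the attacker strictly more in every row), so the defender never plays it.
On the remaining 2×2 (Flank, Center vs B, C):
Let the attacker play Flank with probability p. Expected payoff against B: 2p + (-5)(1−p) = 7p − 5; against C: (-8)p + 4(1−p) = −12p + 4.
Setting these equal: 7p − 5 = −12p + 4 ⇒ 19p = 9 ⇒ p = 9/19, and the value is (7)·(9/19) − 5 = -32/19.
For the defender: with q = P(B), equating Flank's and Center's payoffs gives 10q − 8 = −9q + 4 ⇒ q = 12/19.

-32/19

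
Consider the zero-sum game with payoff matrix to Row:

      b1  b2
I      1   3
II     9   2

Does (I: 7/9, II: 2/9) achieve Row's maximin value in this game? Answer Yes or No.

Yes

Against b1 this mix gives (7/9)·1 + (2/9)·9 = 25/9.
Against b2 this mix gives (7/9)·3 + (2/9)·2 = 25/9.
All of Column's active replies (b1, b2) yield 25/9, and no column does worse for Row. The mix makes Column indifferent and guarantees 25/9, so it is optimal.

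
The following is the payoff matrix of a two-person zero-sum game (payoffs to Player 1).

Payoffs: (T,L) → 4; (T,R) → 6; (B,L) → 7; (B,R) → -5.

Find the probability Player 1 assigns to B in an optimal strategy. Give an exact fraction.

1/7

Row minima: T → 4, B → -5; maximin = 4.
Column maxima: L → 7, R → 6; minimax = 6.
4 ≠ 6, so there is no saddle point; optimal play is mixed.
Let Player 1 play T with probability p. Expected payoff against L: 4p + 7(1−p) = −3p + 7; against R: 6p + (-5)(1−p) = 11p − 5.
Setting these equal: −3p + 7 = 11p − 5 ⇒ −14p = -12 ⇒ p = 6/7, and the value is (-3)·(6/7) + 7 = 31/7.
For Player 2: with q = P(L), equating T's and B's payoffs gives −2q + 6 = 12q − 5 ⇒ q = 11/14.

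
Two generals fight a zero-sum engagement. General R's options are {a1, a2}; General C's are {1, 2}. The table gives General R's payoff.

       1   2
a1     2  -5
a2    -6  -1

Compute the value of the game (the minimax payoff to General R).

Row minima: a1 → -5, a2 → -6; maximin = -5.
Column maxima: 1 → 2, 2 → -1; minimax = -1.
-5 ≠ -1, so there is no saddle point; optimal play is mixed.
Let General R play a1 with probability p. Expected payoff against 1: 2p + (-6)(1−p) = 8p − 6; against 2: (-5)p + (-1)(1−p) = −4p − 1.
Setting these equal: 8p − 6 = −4p − 1 ⇒ 12p = 5 ⇒ p = 5/12, and the value is (8)·(5/12) − 6 = -8/3.
For General C: with q = P(1), equating a1's and a2's payoffs gives 7q − 5 = −5q − 1 ⇒ q = 1/3.

-8/3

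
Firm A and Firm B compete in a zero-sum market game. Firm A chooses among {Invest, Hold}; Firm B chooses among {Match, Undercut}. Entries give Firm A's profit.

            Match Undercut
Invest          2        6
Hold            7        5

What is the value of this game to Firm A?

16/3

Row minima: Invest → 2, Hold → 5; maximin = 5.
Column maxima: Match → 7, Undercut → 6; minimax = 6.
5 ≠ 6, so there is no saddle point; optimal play is mixed.
Let Firm A play Invest with probability p. Expected payoff against Match: 2p + 7(1−p) = −5p + 7; against Undercut: 6p + 5(1−p) = p + 5.
Setting these equal: −5p + 7 = p + 5 ⇒ −6p = -2 ⇒ p = 1/3, and the value is (-5)·(1/3) + 7 = 16/3.
For Firm B: with q = P(Match), equating Invest's and Hold's payoffs gives −4q + 6 = 2q + 5 ⇒ q = 1/6.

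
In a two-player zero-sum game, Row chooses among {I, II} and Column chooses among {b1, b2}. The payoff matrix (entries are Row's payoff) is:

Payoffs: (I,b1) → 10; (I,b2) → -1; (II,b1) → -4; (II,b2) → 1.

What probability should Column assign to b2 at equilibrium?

Row minima: I → -1, II → -4; maximin = -1.
Column maxima: b1 → 10, b2 → 1; minimax = 1.
-1 ≠ 1, so there is no saddle point; optimal play is mixed.
Let Row play I with probability p. Expected payoff against b1: 10p + (-4)(1−p) = 14p − 4; against b2: (-1)p + 1(1−p) = −2p + 1.
Setting these equal: 14p − 4 = −2p + 1 ⇒ 16p = 5 ⇒ p = 5/16, and the value is (14)·(5/16) − 4 = 3/8.
For Column: with q = P(b1), equating I's and II's payoffs gives 11q − 1 = −5q + 1 ⇒ q = 1/8.

7/8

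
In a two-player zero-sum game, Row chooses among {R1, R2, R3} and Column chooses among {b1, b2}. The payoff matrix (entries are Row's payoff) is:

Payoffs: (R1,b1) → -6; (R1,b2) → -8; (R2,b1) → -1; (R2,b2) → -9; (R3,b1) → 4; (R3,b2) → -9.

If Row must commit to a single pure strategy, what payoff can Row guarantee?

-8

Row minima: R1 → -8, R2 → -9, R3 → -9.
The best of these is -8.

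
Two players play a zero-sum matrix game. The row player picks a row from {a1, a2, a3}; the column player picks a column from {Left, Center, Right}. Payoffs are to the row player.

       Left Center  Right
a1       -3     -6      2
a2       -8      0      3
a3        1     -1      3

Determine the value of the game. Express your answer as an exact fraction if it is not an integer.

-4/5

Row minima: a1 → -6, a2 → -8, a3 → -1; maximin = -1.
Column maxima: Left → 1, Center → 0, Right → 3; minimax = 0.
-1 ≠ 0, so there is no saddle point; optimal play is mixed.
a1 is strictly dominated by a3, so the row player never plays it.
Right is strictly dominated by Left (it gives the row player strictly more in every row), so the column player never plays it.
On the remaining 2×2 (a2, a3 vs Left, Center):
Let the row player play a2 with probability p. Expected payoff against Left: (-8)p + 1(1−p) = −9p + 1; against Center: 0p + (-1)(1−p) = p − 1.
Setting these equal: −9p + 1 = p − 1 ⇒ −10p = -2 ⇒ p = 1/5, and the value is (-9)·(1/5) + 1 = -4/5.
For the column player: with q = P(Left), equating a2's and a3's payoffs gives −8q = 2q − 1 ⇒ q = 1/10.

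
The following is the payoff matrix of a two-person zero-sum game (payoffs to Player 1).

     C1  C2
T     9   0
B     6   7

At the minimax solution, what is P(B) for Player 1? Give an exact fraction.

Row minima: T → 0, B → 6; maximin = 6.
Column maxima: C1 → 9, C2 → 7; minimax = 7.
6 ≠ 7, so there is no saddle point; optimal play is mixed.
Let Player 1 play T with probability p. Expected payoff against C1: 9p + 6(1−p) = 3p + 6; against C2: 0p + 7(1−p) = −7p + 7.
Setting these equal: 3p + 6 = −7p + 7 ⇒ 10p = 1 ⇒ p = 1/10, and the value is (3)·(1/10) + 6 = 63/10.
For Player 2: with q = P(C1), equating T's and B's payoffs gives 9q = −q + 7 ⇒ q = 7/10.

9/10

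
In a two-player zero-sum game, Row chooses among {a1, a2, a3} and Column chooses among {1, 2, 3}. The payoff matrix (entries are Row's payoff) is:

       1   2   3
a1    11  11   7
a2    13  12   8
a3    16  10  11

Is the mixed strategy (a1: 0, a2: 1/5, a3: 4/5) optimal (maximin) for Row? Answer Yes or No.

Yes

Against 1 this mix gives (1/5)·13 + (4/5)·16 = 77/5.
Against 2 this mix gives (1/5)·12 + (4/5)·10 = 52/5.
Against 3 this mix gives (1/5)·8 + (4/5)·11 = 52/5.
All of Column's active replies (2, 3) yield 52/5, and no column does worse for Row. The mix makes Column indifferent and guarantees 52/5, so it is optimal.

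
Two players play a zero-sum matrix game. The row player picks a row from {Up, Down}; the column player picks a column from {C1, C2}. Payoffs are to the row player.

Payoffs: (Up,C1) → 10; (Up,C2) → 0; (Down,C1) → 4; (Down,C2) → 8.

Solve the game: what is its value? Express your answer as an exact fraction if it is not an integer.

Row minima: Up → 0, Down → 4; maximin = 4.
Column maxima: C1 → 10, C2 → 8; minimax = 8.
4 ≠ 8, so there is no saddle point; optimal play is mixed.
Let the row player play Up with probability p. Expected payoff against C1: 10p + 4(1−p) = 6p + 4; against C2: 0p + 8(1−p) = −8p + 8.
Setting these equal: 6p + 4 = −8p + 8 ⇒ 14p = 4 ⇒ p = 2/7, and the value is (6)·(2/7) + 4 = 40/7.
For the column player: with q = P(C1), equating Up's and Down's payoffs gives 10q = −4q + 8 ⇒ q = 4/7.

40/7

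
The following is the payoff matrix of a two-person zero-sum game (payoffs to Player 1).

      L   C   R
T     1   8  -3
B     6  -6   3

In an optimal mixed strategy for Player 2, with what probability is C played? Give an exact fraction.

Row minima: T → -3, B → -6; maximin = -3.
Column maxima: L → 6, C → 8, R → 3; minimax = 3.
-3 ≠ 3, so there is no saddle point; optimal play is mixed.
L is strictly dominated by R (it gives Player 1 strictly more in every row), so Player 2 never plays it.
On the remaining 2×2 (T, B vs C, R):
Let Player 1 play T with probability p. Expected payoff against C: 8p + (-6)(1−p) = 14p − 6; against R: (-3)p + 3(1−p) = −6p + 3.
Setting these equal: 14p − 6 = −6p + 3 ⇒ 20p = 9 ⇒ p = 9/20, and the value is (14)·(9/20) − 6 = 3/10.
For Player 2: with q = P(C), equating T's and B's payoffs gives 11q − 3 = −9q + 3 ⇒ q = 3/10.

3/10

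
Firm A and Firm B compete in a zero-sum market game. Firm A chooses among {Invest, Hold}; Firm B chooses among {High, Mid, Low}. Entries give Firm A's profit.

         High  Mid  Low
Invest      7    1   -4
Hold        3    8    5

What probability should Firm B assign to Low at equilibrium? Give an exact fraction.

Row minima: Invest → -4, Hold → 3; maximin = 3.
Column maxima: High → 7, Mid → 8, Low → 5; minimax = 5.
3 ≠ 5, so there is no saddle point; optimal play is mixed.
Mid is strictly dominated by Low (it gives Firm A strictly more in every row), so Firm B never plays it.
On the remaining 2×2 (Invest, Hold vs High, Low):
Let Firm A play Invest with probability p. Expected payoff against High: 7p + 3(1−p) = 4p + 3; against Low: (-4)p + 5(1−p) = −9p + 5.
Setting these equal: 4p + 3 = −9p + 5 ⇒ 13p = 2 ⇒ p = 2/13, and the value is (4)·(2/13) + 3 = 47/13.
For Firm B: with q = P(High), equating Invest's and Hold's payoffs gives 11q − 4 = −2q + 5 ⇒ q = 9/13.

4/13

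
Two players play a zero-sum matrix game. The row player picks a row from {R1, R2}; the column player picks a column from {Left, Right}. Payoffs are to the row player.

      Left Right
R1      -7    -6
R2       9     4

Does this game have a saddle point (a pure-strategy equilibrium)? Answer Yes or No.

Yes

Row minima: R1 → -7, R2 → 4; maximin = 4.
Column maxima: Left → 9, Right → 4; minimax = 4.
maximin = minimax = 4, so a saddle point exists.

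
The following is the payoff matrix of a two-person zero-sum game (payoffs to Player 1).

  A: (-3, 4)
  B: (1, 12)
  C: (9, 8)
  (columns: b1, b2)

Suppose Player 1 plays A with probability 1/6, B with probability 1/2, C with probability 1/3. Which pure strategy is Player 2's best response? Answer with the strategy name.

b1

If Player 2 plays b1, Player 1's expected payoff is (1/6)·(-3) + (1/2)·1 + (1/3)·9 = 3.
If Player 2 plays b2, Player 1's expected payoff is (1/6)·4 + (1/2)·12 + (1/3)·8 = 28/3.
Player 2 minimizes Player 1's payoff; the smallest is 3, so the best response is b1.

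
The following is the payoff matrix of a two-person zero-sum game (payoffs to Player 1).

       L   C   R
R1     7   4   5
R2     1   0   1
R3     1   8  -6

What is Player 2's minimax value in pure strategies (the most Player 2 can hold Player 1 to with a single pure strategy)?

Column maxima: L → 7, C → 8, R → 5.
The smallest of these is 5.

5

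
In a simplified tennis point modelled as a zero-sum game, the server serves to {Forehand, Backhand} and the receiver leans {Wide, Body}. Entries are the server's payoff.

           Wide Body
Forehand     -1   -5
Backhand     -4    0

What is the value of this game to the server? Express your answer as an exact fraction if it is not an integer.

Row minima: Forehand → -5, Backhand → -4; maximin = -4.
Column maxima: Wide → -1, Body → 0; minimax = -1.
-4 ≠ -1, so there is no saddle point; optimal play is mixed.
Let the server play Forehand with probability p. Expected payoff against Wide: (-1)p + (-4)(1−p) = 3p − 4; against Body: (-5)p + 0(1−p) = −5p.
Setting these equal: 3p − 4 = −5p ⇒ 8p = 4 ⇒ p = 1/2, and the value is (3)·(1/2) − 4 = -5/2.
For the receiver: with q = P(Wide), equating Forehand's and Backhand's payoffs gives 4q − 5 = −4q ⇒ q = 5/8.

-5/2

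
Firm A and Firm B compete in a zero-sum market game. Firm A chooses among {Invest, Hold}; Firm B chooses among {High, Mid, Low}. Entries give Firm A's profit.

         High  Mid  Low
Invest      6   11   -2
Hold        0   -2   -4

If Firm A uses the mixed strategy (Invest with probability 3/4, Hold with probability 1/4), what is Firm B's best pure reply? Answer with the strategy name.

If Firm B plays High, Firm A's expected payoff is (3/4)·6 + (1/4)·0 = 9/2.
If Firm B plays Mid, Firm A's expected payoff is (3/4)·11 + (1/4)·(-2) = 31/4.
If Firm B plays Low, Firm A's expected payoff is (3/4)·(-2) + (1/4)·(-4) = -5/2.
Firm B minimizes Firm A's payoff; the smallest is -5/2, so the best response is Low.

Low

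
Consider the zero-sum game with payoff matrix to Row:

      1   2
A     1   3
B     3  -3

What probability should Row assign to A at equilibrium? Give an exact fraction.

3/4

Row minima: A → 1, B → -3; maximin = 1.
Column maxima: 1 → 3, 2 → 3; minimax = 3.
1 ≠ 3, so there is no saddle point; optimal play is mixed.
Let Row play A with probability p. Expected payoff against 1: 1p + 3(1−p) = −2p + 3; against 2: 3p + (-3)(1−p) = 6p − 3.
Setting these equal: −2p + 3 = 6p − 3 ⇒ −8p = -6 ⇒ p = 3/4, and the value is (-2)·(3/4) + 3 = 3/2.
For Column: with q = P(1), equating A's and B's payoffs gives −2q + 3 = 6q − 3 ⇒ q = 3/4.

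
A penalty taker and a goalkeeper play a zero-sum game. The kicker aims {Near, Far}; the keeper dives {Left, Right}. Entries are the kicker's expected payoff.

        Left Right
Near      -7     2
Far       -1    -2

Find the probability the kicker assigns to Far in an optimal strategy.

9/10

Row minima: Near → -7, Far → -2; maximin = -2.
Column maxima: Left → -1, Right → 2; minimax = -1.
-2 ≠ -1, so there is no saddle point; optimal play is mixed.
Let the kicker play Near with probability p. Expected payoff against Left: (-7)p + (-1)(1−p) = −6p − 1; against Right: 2p + (-2)(1−p) = 4p − 2.
Setting these equal: −6p − 1 = 4p − 2 ⇒ −10p = -1 ⇒ p = 1/10, and the value is (-6)·(1/10) − 1 = -8/5.
For the keeper: with q = P(Left), equating Near's and Far's payoffs gives −9q + 2 = q − 2 ⇒ q = 2/5.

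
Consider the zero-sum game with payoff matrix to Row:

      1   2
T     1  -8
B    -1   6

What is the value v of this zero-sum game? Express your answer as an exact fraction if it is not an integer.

Row minima: T → -8, B → -1; maximin = -1.
Column maxima: 1 → 1, 2 → 6; minimax = 1.
-1 ≠ 1, so there is no saddle point; optimal play is mixed.
Let Row play T with probability p. Expected payoff against 1: 1p + (-1)(1−p) = 2p − 1; against 2: (-8)p + 6(1−p) = −14p + 6.
Setting these equal: 2p − 1 = −14p + 6 ⇒ 16p = 7 ⇒ p = 7/16, and the value is (2)·(7/16) − 1 = -1/8.
For Column: with q = P(1), equating T's and B's payoffs gives 9q − 8 = −7q + 6 ⇒ q = 7/8.

-1/8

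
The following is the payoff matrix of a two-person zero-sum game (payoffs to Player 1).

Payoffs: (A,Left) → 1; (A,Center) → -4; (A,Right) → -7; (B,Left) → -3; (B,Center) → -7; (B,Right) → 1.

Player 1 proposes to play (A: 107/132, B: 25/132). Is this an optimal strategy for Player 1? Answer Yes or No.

No

Against Left this mix gives (107/132)·1 + (25/132)·(-3) = 8/33.
Against Center this mix gives (107/132)·(-4) + (25/132)·(-7) = -201/44.
Against Right this mix gives (107/132)·(-7) + (25/132)·1 = -181/33.
Player 2 will play Right, holding Player 1 to -181/33. Shifting weight toward the row that does better against Right would raise this floor (the equalizing mix achieves -53/11 against both Right and Center), so the proposed strategy is not optimal.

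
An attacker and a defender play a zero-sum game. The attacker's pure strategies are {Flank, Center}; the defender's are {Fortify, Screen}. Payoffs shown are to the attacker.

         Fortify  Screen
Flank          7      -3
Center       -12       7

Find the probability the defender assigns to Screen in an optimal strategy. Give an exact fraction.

Row minima: Flank → -3, Center → -12; maximin = -3.
Column maxima: Fortify → 7, Screen → 7; minimax = 7.
-3 ≠ 7, so there is no saddle point; optimal play is mixed.
Let the attacker play Flank with probability p. Expected payoff against Fortify: 7p + (-12)(1−p) = 19p − 12; against Screen: (-3)p + 7(1−p) = −10p + 7.
Setting these equal: 19p − 12 = −10p + 7 ⇒ 29p = 19 ⇒ p = 19/29, and the value is (19)·(19/29) − 12 = 13/29.
For the defender: with q = P(Fortify), equating Flank's and Center's payoffs gives 10q − 3 = −19q + 7 ⇒ q = 10/29.

19/29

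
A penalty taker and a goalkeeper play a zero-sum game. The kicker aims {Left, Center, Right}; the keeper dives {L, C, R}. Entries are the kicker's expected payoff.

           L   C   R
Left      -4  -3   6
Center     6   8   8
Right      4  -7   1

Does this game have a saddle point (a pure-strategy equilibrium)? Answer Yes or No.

Yes

Row minima: Left → -4, Center → 6, Right → -7; maximin = 6.
Column maxima: L → 6, C → 8, R → 8; minimax = 6.
maximin = minimax = 6, so a saddle point exists.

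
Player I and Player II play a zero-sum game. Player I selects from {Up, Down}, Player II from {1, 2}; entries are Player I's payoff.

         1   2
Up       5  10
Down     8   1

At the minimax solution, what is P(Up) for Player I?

7/12

Row minima: Up → 5, Down → 1; maximin = 5.
Column maxima: 1 → 8, 2 → 10; minimax = 8.
5 ≠ 8, so there is no saddle point; optimal play is mixed.
Let Player I play Up with probability p. Expected payoff against 1: 5p + 8(1−p) = −3p + 8; against 2: 10p + 1(1−p) = 9p + 1.
Setting these equal: −3p + 8 = 9p + 1 ⇒ −12p = -7 ⇒ p = 7/12, and the value is (-3)·(7/12) + 8 = 25/4.
For Player II: with q = P(1), equating Up's and Down's payoffs gives −5q + 10 = 7q + 1 ⇒ q = 3/4.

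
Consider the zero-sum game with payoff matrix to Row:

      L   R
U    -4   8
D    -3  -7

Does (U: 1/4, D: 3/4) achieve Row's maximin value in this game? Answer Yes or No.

Against L this mix gives (1/4)·(-4) + (3/4)·(-3) = -13/4.
Against R this mix gives (1/4)·8 + (3/4)·(-7) = -13/4.
All of Column's active replies (L, R) yield -13/4, and no column does worse for Row. The mix makes Column indifferent and guarantees -13/4, so it is optimal.

Yes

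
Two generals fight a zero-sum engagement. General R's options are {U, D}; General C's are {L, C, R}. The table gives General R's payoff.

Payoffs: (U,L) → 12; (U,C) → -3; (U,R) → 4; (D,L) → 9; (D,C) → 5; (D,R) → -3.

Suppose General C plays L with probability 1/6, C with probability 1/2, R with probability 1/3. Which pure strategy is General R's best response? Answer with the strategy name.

Expected payoff of U: (1/6)·12 + (1/2)·(-3) + (1/3)·4 = 11/6.
Expected payoff of D: (1/6)·9 + (1/2)·5 + (1/3)·(-3) = 3.
The largest is 3, so General R's best response is D.

D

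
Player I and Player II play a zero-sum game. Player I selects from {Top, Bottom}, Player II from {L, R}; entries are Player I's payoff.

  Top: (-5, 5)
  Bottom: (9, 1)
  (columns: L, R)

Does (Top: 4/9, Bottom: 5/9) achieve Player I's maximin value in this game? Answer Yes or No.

Against L this mix gives (4/9)·(-5) + (5/9)·9 = 25/9.
Against R this mix gives (4/9)·5 + (5/9)·1 = 25/9.
All of Player II's active replies (L, R) yield 25/9, and no column does worse for Player I. The mix makes Player II indifferent and guarantees 25/9, so it is optimal.

Yes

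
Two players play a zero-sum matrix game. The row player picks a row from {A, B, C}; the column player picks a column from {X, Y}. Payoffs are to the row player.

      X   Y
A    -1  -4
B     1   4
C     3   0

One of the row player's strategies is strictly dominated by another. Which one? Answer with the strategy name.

A

B gives a strictly higher payoff than A against every column: 1 > -1, 4 > -4.
So A is strictly dominated and the row player never plays it.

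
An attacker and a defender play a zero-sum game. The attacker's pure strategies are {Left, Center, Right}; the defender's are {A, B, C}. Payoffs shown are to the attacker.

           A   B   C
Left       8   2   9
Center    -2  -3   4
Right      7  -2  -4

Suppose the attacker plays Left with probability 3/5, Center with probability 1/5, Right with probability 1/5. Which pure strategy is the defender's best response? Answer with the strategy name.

B

If the defender plays A, the attacker's expected payoff is (3/5)·8 + (1/5)·(-2) + (1/5)·7 = 29/5.
If the defender plays B, the attacker's expected payoff is (3/5)·2 + (1/5)·(-3) + (1/5)·(-2) = 1/5.
If the defender plays C, the attacker's expected payoff is (3/5)·9 + (1/5)·4 + (1/5)·(-4) = 27/5.
The defender minimizes the attacker's payoff; the smallest is 1/5, so the best response is B.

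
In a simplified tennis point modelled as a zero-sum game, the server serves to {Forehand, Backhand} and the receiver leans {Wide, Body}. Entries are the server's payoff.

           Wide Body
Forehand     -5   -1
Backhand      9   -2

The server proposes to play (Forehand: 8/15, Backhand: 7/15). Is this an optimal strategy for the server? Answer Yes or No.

No

Against Wide this mix gives (8/15)·(-5) + (7/15)·9 = 23/15.
Against Body this mix gives (8/15)·(-1) + (7/15)·(-2) = -22/15.
The receiver will play Body, holding the server to -22/15. Shifting weight toward the row that does better against Body would raise this floor (the equalizing mix achieves -19/15 against both Body and Wide), so the proposed strategy is not optimal.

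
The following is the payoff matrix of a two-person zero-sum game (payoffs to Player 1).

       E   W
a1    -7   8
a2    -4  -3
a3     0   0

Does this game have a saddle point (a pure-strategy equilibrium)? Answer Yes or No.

Row minima: a1 → -7, a2 → -4, a3 → 0; maximin = 0.
Column maxima: E → 0, W → 8; minimax = 0.
maximin = minimax = 0, so a saddle point exists.

Yes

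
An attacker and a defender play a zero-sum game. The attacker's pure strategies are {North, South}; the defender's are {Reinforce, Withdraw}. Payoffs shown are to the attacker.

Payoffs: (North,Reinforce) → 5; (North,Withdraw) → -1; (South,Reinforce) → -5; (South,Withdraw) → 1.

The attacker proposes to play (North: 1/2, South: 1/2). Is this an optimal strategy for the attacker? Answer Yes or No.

Yes

Against Reinforce this mix gives (1/2)·5 + (1/2)·(-5) = 0.
Against Withdraw this mix gives (1/2)·(-1) + (1/2)·1 = 0.
All of the defender's active replies (Reinforce, Withdraw) yield 0, and no column does worse for the attacker. The mix makes the defender indifferent and guarantees 0, so it is optimal.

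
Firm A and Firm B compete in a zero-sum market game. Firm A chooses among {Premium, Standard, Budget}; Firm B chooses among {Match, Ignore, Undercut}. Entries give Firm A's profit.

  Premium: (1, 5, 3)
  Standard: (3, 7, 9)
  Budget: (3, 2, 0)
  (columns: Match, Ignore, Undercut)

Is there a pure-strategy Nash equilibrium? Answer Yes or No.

Yes

Row minima: Premium → 1, Standard → 3, Budget → 0; maximin = 3.
Column maxima: Match → 3, Ignore → 7, Undercut → 9; minimax = 3.
maximin = minimax = 3, so a saddle point exists.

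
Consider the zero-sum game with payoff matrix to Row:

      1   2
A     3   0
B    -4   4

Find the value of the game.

Row minima: A → 0, B → -4; maximin = 0.
Column maxima: 1 → 3, 2 → 4; minimax = 3.
0 ≠ 3, so there is no saddle point; optimal play is mixed.
Let Row play A with probability p. Expected payoff against 1: 3p + (-4)(1−p) = 7p − 4; against 2: 0p + 4(1−p) = −4p + 4.
Setting these equal: 7p − 4 = −4p + 4 ⇒ 11p = 8 ⇒ p = 8/11, and the value is (7)·(8/11) − 4 = 12/11.
For Column: with q = P(1), equating A's and B's payoffs gives 3q = −8q + 4 ⇒ q = 4/11.

12/11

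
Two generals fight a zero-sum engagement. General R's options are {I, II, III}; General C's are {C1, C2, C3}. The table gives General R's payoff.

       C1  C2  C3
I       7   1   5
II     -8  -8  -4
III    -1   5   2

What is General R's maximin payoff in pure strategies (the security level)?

Row minima: I → 1, II → -8, III → -1.
The best of these is 1.

1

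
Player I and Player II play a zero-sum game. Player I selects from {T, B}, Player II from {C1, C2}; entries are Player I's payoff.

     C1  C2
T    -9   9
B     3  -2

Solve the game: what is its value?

Row minima: T → -9, B → -2; maximin = -2.
Column maxima: C1 → 3, C2 → 9; minimax = 3.
-2 ≠ 3, so there is no saddle point; optimal play is mixed.
Let Player I play T with probability p. Expected payoff against C1: (-9)p + 3(1−p) = −12p + 3; against C2: 9p + (-2)(1−p) = 11p − 2.
Setting these equal: −12p + 3 = 11p − 2 ⇒ −23p = -5 ⇒ p = 5/23, and the value is (-12)·(5/23) + 3 = 9/23.
For Player II: with q = P(C1), equating T's and B's payoffs gives −18q + 9 = 5q − 2 ⇒ q = 11/23.

9/23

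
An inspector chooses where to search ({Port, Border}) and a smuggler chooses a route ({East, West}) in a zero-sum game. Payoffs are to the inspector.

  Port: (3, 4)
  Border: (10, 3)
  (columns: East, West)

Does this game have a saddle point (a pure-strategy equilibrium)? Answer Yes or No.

No

Row minima: Port → 3, Border → 3; maximin = 3.
Column maxima: East → 10, West → 4; minimax = 4.
3 ≠ 4, so no pure-strategy equilibrium exists.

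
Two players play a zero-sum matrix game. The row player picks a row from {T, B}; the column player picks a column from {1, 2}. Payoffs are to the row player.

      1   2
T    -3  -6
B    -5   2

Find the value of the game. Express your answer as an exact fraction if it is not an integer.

Row minima: T → -6, B → -5; maximin = -5.
Column maxima: 1 → -3, 2 → 2; minimax = -3.
-5 ≠ -3, so there is no saddle point; optimal play is mixed.
Let the row player play T with probability p. Expected payoff against 1: (-3)p + (-5)(1−p) = 2p − 5; against 2: (-6)p + 2(1−p) = −8p + 2.
Setting these equal: 2p − 5 = −8p + 2 ⇒ 10p = 7 ⇒ p = 7/10, and the value is (2)·(7/10) − 5 = -18/5.
For the column player: with q = P(1), equating T's and B's payoffs gives 3q − 6 = −7q + 2 ⇒ q = 4/5.

-18/5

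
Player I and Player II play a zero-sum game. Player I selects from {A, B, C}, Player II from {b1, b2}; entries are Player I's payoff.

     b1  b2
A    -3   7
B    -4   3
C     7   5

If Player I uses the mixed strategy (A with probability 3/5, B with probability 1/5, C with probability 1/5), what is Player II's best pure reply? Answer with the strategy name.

b1

If Player II plays b1, Player I's expected payoff is (3/5)·(-3) + (1/5)·(-4) + (1/5)·7 = -6/5.
If Player II plays b2, Player I's expected payoff is (3/5)·7 + (1/5)·3 + (1/5)·5 = 29/5.
Player II minimizes Player I's payoff; the smallest is -6/5, so the best response is b1.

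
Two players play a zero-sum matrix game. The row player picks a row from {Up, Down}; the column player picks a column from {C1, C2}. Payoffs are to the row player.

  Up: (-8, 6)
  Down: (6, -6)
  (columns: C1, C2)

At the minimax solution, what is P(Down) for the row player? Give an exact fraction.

7/13

Row minima: Up → -8, Down → -6; maximin = -6.
Column maxima: C1 → 6, C2 → 6; minimax = 6.
-6 ≠ 6, so there is no saddle point; optimal play is mixed.
Let the row player play Up with probability p. Expected payoff against C1: (-8)p + 6(1−p) = −14p + 6; against C2: 6p + (-6)(1−p) = 12p − 6.
Setting these equal: −14p + 6 = 12p − 6 ⇒ −26p = -12 ⇒ p = 6/13, and the value is (-14)·(6/13) + 6 = -6/13.
For the column player: with q = P(C1), equating Up's and Down's payoffs gives −14q + 6 = 12q − 6 ⇒ q = 6/13.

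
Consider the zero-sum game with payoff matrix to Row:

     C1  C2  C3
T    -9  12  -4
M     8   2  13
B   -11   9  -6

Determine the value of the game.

Row minima: T → -9, M → 2, B → -11; maximin = 2.
Column maxima: C1 → 8, C2 → 12, C3 → 13; minimax = 8.
2 ≠ 8, so there is no saddle point; optimal play is mixed.
B is strictly dominated by T, so Row never plays it.
C3 is strictly dominated by C1 (it gives Row strictly more in every row), so Column never plays it.
On the remaining 2×2 (T, M vs C1, C2):
Let Row play T with probability p. Expected payoff against C1: (-9)p + 8(1−p) = −17p + 8; against C2: 12p + 2(1−p) = 10p + 2.
Setting these equal: −17p + 8 = 10p + 2 ⇒ −27p = -6 ⇒ p = 2/9, and the value is (-17)·(2/9) + 8 = 38/9.
For Column: with q = P(C1), equating T's and M's payoffs gives −21q + 12 = 6q + 2 ⇒ q = 10/27.

38/9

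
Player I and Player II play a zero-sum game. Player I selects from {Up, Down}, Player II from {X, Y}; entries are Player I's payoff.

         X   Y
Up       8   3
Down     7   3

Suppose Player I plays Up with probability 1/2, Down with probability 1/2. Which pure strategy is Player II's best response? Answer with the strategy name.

Y

If Player II plays X, Player I's expected payoff is (1/2)·8 + (1/2)·7 = 15/2.
If Player II plays Y, Player I's expected payoff is (1/2)·3 + (1/2)·3 = 3.
Player II minimizes Player I's payoff; the smallest is 3, so the best response is Y.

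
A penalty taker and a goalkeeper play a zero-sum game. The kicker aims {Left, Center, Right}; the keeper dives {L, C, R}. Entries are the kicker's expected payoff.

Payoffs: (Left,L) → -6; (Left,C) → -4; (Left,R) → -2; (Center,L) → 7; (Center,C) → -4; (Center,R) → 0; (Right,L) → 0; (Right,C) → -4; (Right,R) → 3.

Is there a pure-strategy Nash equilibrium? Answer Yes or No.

Yes

Row minima: Left → -6, Center → -4, Right → -4; maximin = -4.
Column maxima: L → 7, C → -4, R → 3; minimax = -4.
maximin = minimax = -4, so a saddle point exists.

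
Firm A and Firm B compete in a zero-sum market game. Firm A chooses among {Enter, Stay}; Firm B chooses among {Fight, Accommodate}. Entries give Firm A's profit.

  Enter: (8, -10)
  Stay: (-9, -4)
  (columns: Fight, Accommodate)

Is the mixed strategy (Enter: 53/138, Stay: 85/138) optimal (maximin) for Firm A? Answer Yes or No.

Against Fight this mix gives (53/138)·8 + (85/138)·(-9) = -341/138.
Against Accommodate this mix gives (53/138)·(-10) + (85/138)·(-4) = -145/23.
Firm B will play Accommodate, holding Firm A to -145/23. Shifting weight toward the row that does better against Accommodate would raise this floor (the equalizing mix achieves -122/23 against both Accommodate and Fight), so the proposed strategy is not optimal.

No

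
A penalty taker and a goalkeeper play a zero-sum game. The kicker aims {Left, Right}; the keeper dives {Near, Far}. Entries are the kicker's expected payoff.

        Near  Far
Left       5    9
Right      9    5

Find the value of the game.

Row minima: Left → 5, Right → 5; maximin = 5.
Column maxima: Near → 9, Far → 9; minimax = 9.
5 ≠ 9, so there is no saddle point; optimal play is mixed.
Let the kicker play Left with probability p. Expected payoff against Near: 5p + 9(1−p) = −4p + 9; against Far: 9p + 5(1−p) = 4p + 5.
Setting these equal: −4p + 9 = 4p + 5 ⇒ −8p = -4 ⇒ p = 1/2, and the value is (-4)·(1/2) + 9 = 7.
For the keeper: with q = P(Near), equating Left's and Right's payoffs gives −4q + 9 = 4q + 5 ⇒ q = 1/2.

7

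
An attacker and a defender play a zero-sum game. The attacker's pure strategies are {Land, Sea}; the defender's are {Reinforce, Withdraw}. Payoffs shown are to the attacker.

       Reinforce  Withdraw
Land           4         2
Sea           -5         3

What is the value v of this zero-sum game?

11/5

Row minima: Land → 2, Sea → -5; maximin = 2.
Column maxima: Reinforce → 4, Withdraw → 3; minimax = 3.
2 ≠ 3, so there is no saddle point; optimal play is mixed.
Let the attacker play Land with probability p. Expected payoff against Reinforce: 4p + (-5)(1−p) = 9p − 5; against Withdraw: 2p + 3(1−p) = −p + 3.
Setting these equal: 9p − 5 = −p + 3 ⇒ 10p = 8 ⇒ p = 4/5, and the value is (9)·(4/5) − 5 = 11/5.
For the defender: with q = P(Reinforce), equating Land's and Sea's payoffs gives 2q + 2 = −8q + 3 ⇒ q = 1/10.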